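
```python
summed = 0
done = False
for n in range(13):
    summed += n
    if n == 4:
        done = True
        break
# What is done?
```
Trace:
  summed=0
  summed=0, done=False
  summed=0, done=False, n=0
  summed=1, done=False, n=1
  summed=3, done=False, n=2
  summed=6, done=False, n=3
  summed=10, done=True, n=4

Final answer: True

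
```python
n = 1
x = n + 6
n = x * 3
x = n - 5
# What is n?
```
Trace:
  n=1
  n=1, x=7
  n=21, x=7
  n=21, x=16

Final answer: 21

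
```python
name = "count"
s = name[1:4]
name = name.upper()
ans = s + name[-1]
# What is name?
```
Trace:
  name='count'
  name='count', s='oun'
  name='COUNT', s='oun'
  name='COUNT', s='oun', ans='ounT'

Final answer: 'COUNT'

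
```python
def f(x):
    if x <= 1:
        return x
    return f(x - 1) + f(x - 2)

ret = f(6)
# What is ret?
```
Call trace (a repeated sub-call is expanded the first time; later identical calls just restate its return value):
f(x=6)
  f(x=5)
    f(x=4)
      f(x=3)
        f(x=2)
          f(x=1)
          -> return 1
          f(x=0)
          -> return 0
        -> return 1
        f(x=1)
        -> return 1
      -> return 2
      f(x=2) -> return 1  (same call as traced above)
    -> return 3
    f(x=3) -> return 2  (same call as traced above)
  -> return 5
  f(x=4) -> return 3  (same call as traced above)
-> return 8

Final answer: 8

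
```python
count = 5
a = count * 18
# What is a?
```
Trace:
  count=5
  count=5, a=90

Final answer: 90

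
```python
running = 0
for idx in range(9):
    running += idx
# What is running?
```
Trace:
  running=0
  running=0, idx=0
  running=1, idx=1
  running=3, idx=2
  running=6, idx=3
  running=10, idx=4
  running=15, idx=5
  running=21, idx=6
  running=28, idx=7
  running=36, idx=8

Final answer: 36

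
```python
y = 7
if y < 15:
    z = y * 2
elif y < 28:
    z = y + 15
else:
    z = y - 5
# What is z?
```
Trace:
  y=7
  y=7, z=14

Final answer: 14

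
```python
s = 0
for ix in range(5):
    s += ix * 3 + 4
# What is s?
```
Trace:
  s=0
  s=4, ix=0
  s=11, ix=1
  s=21, ix=2
  s=34, ix=3
  s=50, ix=4

Final answer: 50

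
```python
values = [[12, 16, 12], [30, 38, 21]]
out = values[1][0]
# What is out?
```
Trace:
  values=[[12, 16, 12], [30, 38, 21]]
  values=[[12, 16, 12], [30, 38, 21]], out=30

Final answer: 30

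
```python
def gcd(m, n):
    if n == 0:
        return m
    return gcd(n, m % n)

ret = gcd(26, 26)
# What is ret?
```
Call trace:
gcd(m=26, n=26)
  gcd(m=26, n=0)
  -> return 26
-> return 26

Final answer: 26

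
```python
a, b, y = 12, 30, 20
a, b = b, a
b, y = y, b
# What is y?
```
Trace:
  a=12, b=30, y=20
  a=30, b=12, y=20
  a=30, b=20, y=12

Final answer: 12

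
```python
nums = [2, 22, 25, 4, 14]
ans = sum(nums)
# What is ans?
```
Trace:
  nums=[2, 22, 25, 4, 14]
  nums=[2, 22, 25, 4, 14], ans=67

Final answer: 67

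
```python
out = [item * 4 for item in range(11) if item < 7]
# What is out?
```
Trace:
  item=0
  item=1
  item=2
  item=3
  item=4
  item=5
  item=6
  item=7
  item=8
  item=9
  item=10
  out=[0, 4, 8, 12, 16, 20, 24]

Final answer: [0, 4, 8, 12, 16, 20, 24]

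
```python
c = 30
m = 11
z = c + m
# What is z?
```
Trace:
  c=30
  c=30, m=11
  c=30, m=11, z=41

Final answer: 41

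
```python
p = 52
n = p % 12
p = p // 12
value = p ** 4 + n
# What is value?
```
Trace:
  p=52
  p=52, n=4
  p=4, n=4
  p=4, n=4, value=260

Final answer: 260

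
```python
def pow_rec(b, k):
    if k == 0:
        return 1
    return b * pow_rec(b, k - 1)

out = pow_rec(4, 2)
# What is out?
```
Call trace:
pow_rec(b=4, k=2)
  pow_rec(b=4, k=1)
    pow_rec(b=4, k=0)
    -> return 1
  -> return 4
-> return 16

Final answer: 16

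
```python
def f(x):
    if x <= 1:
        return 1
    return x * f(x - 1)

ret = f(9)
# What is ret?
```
Call trace:
f(x=9)
  f(x=8)
    f(x=7)
      f(x=6)
        f(x=5)
          f(x=4)
            f(x=3)
              f(x=2)
                f(x=1)
                -> return 1
              -> return 2
            -> return 6
          -> return 24
        -> return 120
      -> return 720
    -> return 5040
  -> return 40320
-> return 362880

Final answer: 362880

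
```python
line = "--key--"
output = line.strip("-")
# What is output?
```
Trace:
  line='--key--'
  line='--key--', output='key'

Final answer: 'key'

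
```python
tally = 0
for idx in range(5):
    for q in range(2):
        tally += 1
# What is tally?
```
Trace:
  tally=0
  tally=1, idx=0, q=0
  tally=2, idx=0, q=1
  tally=3, idx=1, q=0
  tally=4, idx=1, q=1
  tally=5, idx=2, q=0
  tally=6, idx=2, q=1
  tally=7, idx=3, q=0
  tally=8, idx=3, q=1
  tally=9, idx=4, q=0
  tally=10, idx=4, q=1

Final answer: 10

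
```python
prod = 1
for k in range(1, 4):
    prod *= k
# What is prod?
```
Trace:
  prod=1
  prod=1, k=1
  prod=2, k=2
  prod=6, k=3

Final answer: 6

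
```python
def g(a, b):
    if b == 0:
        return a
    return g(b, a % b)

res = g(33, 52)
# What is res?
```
Call trace:
g(a=33, b=52)
  g(a=52, b=33)
    g(a=33, b=19)
      g(a=19, b=14)
        g(a=14, b=5)
          g(a=5, b=4)
            g(a=4, b=1)
              g(a=1, b=0)
              -> return 1
            -> return 1
          -> return 1
        -> return 1
      -> return 1
    -> return 1
  -> return 1
-> return 1

Final answer: 1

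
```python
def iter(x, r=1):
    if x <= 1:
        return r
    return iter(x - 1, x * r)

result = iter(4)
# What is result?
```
Call trace:
iter(x=4, r=1)
  iter(x=3, r=4)
    iter(x=2, r=12)
      iter(x=1, r=24)
      -> return 24
    -> return 24
  -> return 24
-> return 24

Final answer: 24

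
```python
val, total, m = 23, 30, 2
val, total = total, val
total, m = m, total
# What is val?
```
Trace:
  val=23, total=30, m=2
  val=30, total=23, m=2
  val=30, total=2, m=23

Final answer: 30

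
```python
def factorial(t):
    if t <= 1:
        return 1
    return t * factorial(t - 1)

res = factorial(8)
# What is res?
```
Call trace:
factorial(t=8)
  factorial(t=7)
    factorial(t=6)
      factorial(t=5)
        factorial(t=4)
          factorial(t=3)
            factorial(t=2)
              factorial(t=1)
              -> return 1
            -> return 2
          -> return 6
        -> return 24
      -> return 120
    -> return 720
  -> return 5040
-> return 40320

Final answer: 40320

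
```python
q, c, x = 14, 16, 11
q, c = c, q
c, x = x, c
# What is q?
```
Trace:
  q=14, c=16, x=11
  q=16, c=14, x=11
  q=16, c=11, x=14

Final answer: 16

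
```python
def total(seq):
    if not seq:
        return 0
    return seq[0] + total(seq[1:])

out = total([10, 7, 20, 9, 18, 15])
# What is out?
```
Call trace:
total(seq=[10, 7, 20, 9, 18, 15])
  total(seq=[7, 20, 9, 18, 15])
    total(seq=[20, 9, 18, 15])
      total(seq=[9, 18, 15])
        total(seq=[18, 15])
          total(seq=[15])
            total(seq=[])
            -> return 0
          -> return 15
        -> return 33
      -> return 42
    -> return 62
  -> return 69
-> return 79

Final answer: 79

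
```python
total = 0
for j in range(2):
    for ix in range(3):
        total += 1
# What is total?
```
Trace:
  total=0
  total=1, j=0, ix=0
  total=2, j=0, ix=1
  total=3, j=0, ix=2
  total=4, j=1, ix=0
  total=5, j=1, ix=1
  total=6, j=1, ix=2

Final answer: 6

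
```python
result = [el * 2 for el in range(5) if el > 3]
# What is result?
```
Trace:
  el=0
  el=1
  el=2
  el=3
  el=4
  result=[8]

Final answer: [8]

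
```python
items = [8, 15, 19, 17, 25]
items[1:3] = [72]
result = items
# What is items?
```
Trace:
  items=[8, 15, 19, 17, 25]
  items=[8, 72, 17, 25]
  items=[8, 72, 17, 25], result=[8, 72, 17, 25]

Final answer: [8, 72, 17, 25]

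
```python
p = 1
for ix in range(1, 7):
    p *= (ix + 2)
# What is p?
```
Trace:
  p=1
  p=3, ix=1
  p=12, ix=2
  p=60, ix=3
  p=360, ix=4
  p=2520, ix=5
  p=20160, ix=6

Final answer: 20160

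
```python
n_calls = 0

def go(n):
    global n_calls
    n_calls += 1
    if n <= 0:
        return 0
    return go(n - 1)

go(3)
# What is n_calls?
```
Call trace:
go(n=3)
  go(n=2)
    go(n=1)
      go(n=0)
      -> return 0
    -> return 0
  -> return 0
-> return 0

n_calls is incremented once per call. go is entered once for each n = 3, 2, 1, 0 (the n <= 0 call returns without recursing), i.e. 3 + 1 calls.
n_calls = 4

Final answer: 4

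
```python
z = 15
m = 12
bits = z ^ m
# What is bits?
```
Trace:
  z=15
  z=15, m=12
  z=15, m=12, bits=3

Final answer: 3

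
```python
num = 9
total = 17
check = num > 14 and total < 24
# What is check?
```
Trace:
  num=9
  num=9, total=17
  num=9, total=17, check=False

Final answer: False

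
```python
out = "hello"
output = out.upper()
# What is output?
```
Trace:
  out='hello'
  out='hello', output='HELLO'

Final answer: 'HELLO'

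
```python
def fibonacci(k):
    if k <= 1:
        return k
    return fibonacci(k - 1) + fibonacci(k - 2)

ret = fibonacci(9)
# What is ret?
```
Call trace (a repeated sub-call is expanded the first time; later identical calls just restate its return value):
fibonacci(k=9)
  fibonacci(k=8)
    fibonacci(k=7)
      fibonacci(k=6)
        fibonacci(k=5)
          fibonacci(k=4)
            fibonacci(k=3)
              fibonacci(k=2)
                fibonacci(k=1)
                -> return 1
                fibonacci(k=0)
                -> return 0
              -> return 1
              fibonacci(k=1)
              -> return 1
            -> return 2
            fibonacci(k=2) -> return 1  (same call as traced above)
          -> return 3
          fibonacci(k=3) -> return 2  (same call as traced above)
        -> return 5
        fibonacci(k=4) -> return 3  (same call as traced above)
      -> return 8
      fibonacci(k=5) -> return 5  (same call as traced above)
    -> return 13
    fibonacci(k=6) -> return 8  (same call as traced above)
  -> return 21
  fibonacci(k=7) -> return 13  (same call as traced above)
-> return 34

Final answer: 34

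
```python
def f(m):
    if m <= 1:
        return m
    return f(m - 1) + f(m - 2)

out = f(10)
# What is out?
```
Call trace (a repeated sub-call is expanded the first time; later identical calls just restate its return value):
f(m=10)
  f(m=9)
    f(m=8)
      f(m=7)
        f(m=6)
          f(m=5)
            f(m=4)
              f(m=3)
                f(m=2)
                  f(m=1)
                  -> return 1
                  f(m=0)
                  -> return 0
                -> return 1
                f(m=1)
                -> return 1
              -> return 2
              f(m=2) -> return 1  (same call as traced above)
            -> return 3
            f(m=3) -> return 2  (same call as traced above)
          -> return 5
          f(m=4) -> return 3  (same call as traced above)
        -> return 8
        f(m=5) -> return 5  (same call as traced above)
      -> return 13
      f(m=6) -> return 8  (same call as traced above)
    -> return 21
    f(m=7) -> return 13  (same call as traced above)
  -> return 34
  f(m=8) -> return 21  (same call as traced above)
-> return 55

Final answer: 55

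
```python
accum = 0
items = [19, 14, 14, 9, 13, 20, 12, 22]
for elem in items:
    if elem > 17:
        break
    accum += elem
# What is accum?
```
Trace:
  accum=0
  accum=0, elem=19

Final answer: 0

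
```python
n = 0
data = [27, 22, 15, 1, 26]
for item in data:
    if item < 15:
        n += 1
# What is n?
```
Trace:
  n=0
  n=0, item=27
  n=0, item=22
  n=0, item=15
  n=1, item=1
  n=1, item=26

Final answer: 1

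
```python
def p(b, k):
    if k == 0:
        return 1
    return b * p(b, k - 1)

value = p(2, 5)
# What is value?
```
Call trace:
p(b=2, k=5)
  p(b=2, k=4)
    p(b=2, k=3)
      p(b=2, k=2)
        p(b=2, k=1)
          p(b=2, k=0)
          -> return 1
        -> return 2
      -> return 4
    -> return 8
  -> return 16
-> return 32

Final answer: 32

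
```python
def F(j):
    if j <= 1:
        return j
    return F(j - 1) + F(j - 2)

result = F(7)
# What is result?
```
Call trace (a repeated sub-call is expanded the first time; later identical calls just restate its return value):
F(j=7)
  F(j=6)
    F(j=5)
      F(j=4)
        F(j=3)
          F(j=2)
            F(j=1)
            -> return 1
            F(j=0)
            -> return 0
          -> return 1
          F(j=1)
          -> return 1
        -> return 2
        F(j=2) -> return 1  (same call as traced above)
      -> return 3
      F(j=3) -> return 2  (same call as traced above)
    -> return 5
    F(j=4) -> return 3  (same call as traced above)
  -> return 8
  F(j=5) -> return 5  (same call as traced above)
-> return 13

Final answer: 13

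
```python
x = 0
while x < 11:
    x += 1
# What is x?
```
Trace:
  x=0
  x=1
  x=2
  x=3
  x=4
  x=5
  x=6
  x=7
  x=8
  x=9
  x=10
  x=11

Final answer: 11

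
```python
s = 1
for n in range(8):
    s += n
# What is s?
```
Trace:
  s=1
  s=1, n=0
  s=2, n=1
  s=4, n=2
  s=7, n=3
  s=11, n=4
  s=16, n=5
  s=22, n=6
  s=29, n=7

Final answer: 29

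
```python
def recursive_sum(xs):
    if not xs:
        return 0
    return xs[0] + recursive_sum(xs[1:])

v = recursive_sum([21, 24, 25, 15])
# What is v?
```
Call trace:
recursive_sum(xs=[21, 24, 25, 15])
  recursive_sum(xs=[24, 25, 15])
    recursive_sum(xs=[25, 15])
      recursive_sum(xs=[15])
        recursive_sum(xs=[])
        -> return 0
      -> return 15
    -> return 40
  -> return 64
-> return 85

Final answer: 85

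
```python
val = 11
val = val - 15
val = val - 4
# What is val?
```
Trace:
  val=11
  val=-4
  val=-8

Final answer: -8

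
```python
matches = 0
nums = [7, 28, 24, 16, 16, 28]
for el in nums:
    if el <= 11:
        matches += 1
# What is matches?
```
Trace:
  matches=0
  matches=1, el=7
  matches=1, el=28
  matches=1, el=24
  matches=1, el=16
  matches=1, el=16
  matches=1, el=28

Final answer: 1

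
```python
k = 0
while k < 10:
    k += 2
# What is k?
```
Trace:
  k=0
  k=2
  k=4
  k=6
  k=8
  k=10

Final answer: 10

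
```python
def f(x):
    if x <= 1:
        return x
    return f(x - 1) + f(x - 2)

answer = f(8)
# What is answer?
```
Call trace (a repeated sub-call is expanded the first time; later identical calls just restate its return value):
f(x=8)
  f(x=7)
    f(x=6)
      f(x=5)
        f(x=4)
          f(x=3)
            f(x=2)
              f(x=1)
              -> return 1
              f(x=0)
              -> return 0
            -> return 1
            f(x=1)
            -> return 1
          -> return 2
          f(x=2) -> return 1  (same call as traced above)
        -> return 3
        f(x=3) -> return 2  (same call as traced above)
      -> return 5
      f(x=4) -> return 3  (same call as traced above)
    -> return 8
    f(x=5) -> return 5  (same call as traced above)
  -> return 13
  f(x=6) -> return 8  (same call as traced above)
-> return 21

Final answer: 21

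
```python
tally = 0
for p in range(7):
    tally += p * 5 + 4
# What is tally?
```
Trace:
  tally=0
  tally=4, p=0
  tally=13, p=1
  tally=27, p=2
  tally=46, p=3
  tally=70, p=4
  tally=99, p=5
  tally=133, p=6

Final answer: 133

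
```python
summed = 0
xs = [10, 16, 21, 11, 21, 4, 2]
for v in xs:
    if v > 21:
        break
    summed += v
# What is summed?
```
Trace:
  summed=0
  summed=10, v=10
  summed=26, v=16
  summed=47, v=21
  summed=58, v=11
  summed=79, v=21
  summed=83, v=4
  summed=85, v=2

Final answer: 85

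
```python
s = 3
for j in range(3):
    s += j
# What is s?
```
Trace:
  s=3
  s=3, j=0
  s=4, j=1
  s=6, j=2

Final answer: 6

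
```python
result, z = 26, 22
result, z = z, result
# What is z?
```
Trace:
  result=26, z=22
  result=22, z=26

Final answer: 26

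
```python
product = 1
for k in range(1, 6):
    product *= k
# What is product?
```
Trace:
  product=1
  product=1, k=1
  product=2, k=2
  product=6, k=3
  product=24, k=4
  product=120, k=5

Final answer: 120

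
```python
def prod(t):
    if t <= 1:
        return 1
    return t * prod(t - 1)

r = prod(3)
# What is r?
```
Call trace:
prod(t=3)
  prod(t=2)
    prod(t=1)
    -> return 1
  -> return 2
-> return 6

Final answer: 6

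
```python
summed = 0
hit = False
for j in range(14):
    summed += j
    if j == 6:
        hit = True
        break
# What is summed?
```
Trace:
  summed=0
  summed=0, hit=False
  summed=0, hit=False, j=0
  summed=1, hit=False, j=1
  summed=3, hit=False, j=2
  summed=6, hit=False, j=3
  summed=10, hit=False, j=4
  summed=15, hit=False, j=5
  summed=21, hit=True, j=6

Final answer: 21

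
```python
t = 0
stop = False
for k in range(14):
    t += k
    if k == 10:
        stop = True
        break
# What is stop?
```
Trace:
  t=0
  t=0, stop=False
  t=0, stop=False, k=0
  t=1, stop=False, k=1
  t=3, stop=False, k=2
  t=6, stop=False, k=3
  t=10, stop=False, k=4
  t=15, stop=False, k=5
  t=21, stop=False, k=6
  t=28, stop=False, k=7
  t=36, stop=False, k=8
  t=45, stop=False, k=9
  t=55, stop=True, k=10

Final answer: True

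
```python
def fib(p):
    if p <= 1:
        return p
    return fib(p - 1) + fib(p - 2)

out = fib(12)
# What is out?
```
Call trace (a repeated sub-call is expanded the first time; later identical calls just restate its return value):
fib(p=12)
  fib(p=11)
    fib(p=10)
      fib(p=9)
        fib(p=8)
          fib(p=7)
            fib(p=6)
              fib(p=5)
                fib(p=4)
                  fib(p=3)
                    fib(p=2)
                      fib(p=1)
                      -> return 1
                      fib(p=0)
                      -> return 0
                    -> return 1
                    fib(p=1)
                    -> return 1
                  -> return 2
                  fib(p=2) -> return 1  (same call as traced above)
                -> return 3
                fib(p=3) -> return 2  (same call as traced above)
              -> return 5
              fib(p=4) -> return 3  (same call as traced above)
            -> return 8
            fib(p=5) -> return 5  (same call as traced above)
          -> return 13
          fib(p=6) -> return 8  (same call as traced above)
        -> return 21
        fib(p=7) -> return 13  (same call as traced above)
      -> return 34
      fib(p=8) -> return 21  (same call as traced above)
    -> return 55
    fib(p=9) -> return 34  (same call as traced above)
  -> return 89
  fib(p=10) -> return 55  (same call as traced above)
-> return 144

Final answer: 144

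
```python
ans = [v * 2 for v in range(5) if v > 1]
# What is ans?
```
Trace:
  v=0
  v=1
  v=2
  v=3
  v=4
  ans=[4, 6, 8]

Final answer: [4, 6, 8]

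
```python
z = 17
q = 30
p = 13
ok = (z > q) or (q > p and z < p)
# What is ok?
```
Trace:
  z=17
  z=17, q=30
  z=17, q=30, p=13
  z=17, q=30, p=13, ok=False

Final answer: False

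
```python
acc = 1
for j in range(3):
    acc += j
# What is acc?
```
Trace:
  acc=1
  acc=1, j=0
  acc=2, j=1
  acc=4, j=2

Final answer: 4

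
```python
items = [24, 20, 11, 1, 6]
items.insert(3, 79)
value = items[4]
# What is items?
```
Trace:
  items=[24, 20, 11, 1, 6]
  items=[24, 20, 11, 79, 1, 6]
  items=[24, 20, 11, 79, 1, 6], value=1

Final answer: [24, 20, 11, 79, 1, 6]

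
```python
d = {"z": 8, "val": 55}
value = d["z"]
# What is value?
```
Trace:
  d={'z': 8, 'val': 55}
  d={'z': 8, 'val': 55}, value=8

Final answer: 8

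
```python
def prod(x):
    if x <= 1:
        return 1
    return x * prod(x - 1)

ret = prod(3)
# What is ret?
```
Call trace:
prod(x=3)
  prod(x=2)
    prod(x=1)
    -> return 1
  -> return 2
-> return 6

Final answer: 6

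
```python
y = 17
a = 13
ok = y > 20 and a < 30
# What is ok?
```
Trace:
  y=17
  y=17, a=13
  y=17, a=13, ok=False

Final answer: False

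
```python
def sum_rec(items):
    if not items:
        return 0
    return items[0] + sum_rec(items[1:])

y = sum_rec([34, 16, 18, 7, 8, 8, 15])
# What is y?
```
Call trace:
sum_rec(items=[34, 16, 18, 7, 8, 8, 15])
  sum_rec(items=[16, 18, 7, 8, 8, 15])
    sum_rec(items=[18, 7, 8, 8, 15])
      sum_rec(items=[7, 8, 8, 15])
        sum_rec(items=[8, 8, 15])
          sum_rec(items=[8, 15])
            sum_rec(items=[15])
              sum_rec(items=[])
              -> return 0
            -> return 15
          -> return 23
        -> return 31
      -> return 38
    -> return 56
  -> return 72
-> return 106

Final answer: 106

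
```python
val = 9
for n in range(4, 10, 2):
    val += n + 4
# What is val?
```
Trace:
  val=9
  val=17, n=4
  val=27, n=6
  val=39, n=8

Final answer: 39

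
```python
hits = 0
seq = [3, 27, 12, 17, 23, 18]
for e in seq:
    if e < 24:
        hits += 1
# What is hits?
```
Trace:
  hits=0
  hits=1, e=3
  hits=1, e=27
  hits=2, e=12
  hits=3, e=17
  hits=4, e=23
  hits=5, e=18

Final answer: 5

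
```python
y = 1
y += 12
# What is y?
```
Trace:
  y=1
  y=13

Final answer: 13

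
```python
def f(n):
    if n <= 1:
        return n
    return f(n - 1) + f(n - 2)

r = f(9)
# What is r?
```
Call trace (a repeated sub-call is expanded the first time; later identical calls just restate its return value):
f(n=9)
  f(n=8)
    f(n=7)
      f(n=6)
        f(n=5)
          f(n=4)
            f(n=3)
              f(n=2)
                f(n=1)
                -> return 1
                f(n=0)
                -> return 0
              -> return 1
              f(n=1)
              -> return 1
            -> return 2
            f(n=2) -> return 1  (same call as traced above)
          -> return 3
          f(n=3) -> return 2  (same call as traced above)
        -> return 5
        f(n=4) -> return 3  (same call as traced above)
      -> return 8
      f(n=5) -> return 5  (same call as traced above)
    -> return 13
    f(n=6) -> return 8  (same call as traced above)
  -> return 21
  f(n=7) -> return 13  (same call as traced above)
-> return 34

Final answer: 34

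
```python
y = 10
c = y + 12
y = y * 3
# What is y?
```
Trace:
  y=10
  y=10, c=22
  y=30, c=22

Final answer: 30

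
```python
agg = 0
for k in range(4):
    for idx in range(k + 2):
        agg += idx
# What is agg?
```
Trace:
  agg=0
  agg=0, k=0, idx=0
  agg=1, k=0, idx=1
  agg=1, k=1, idx=0
  agg=2, k=1, idx=1
  agg=4, k=1, idx=2
  agg=4, k=2, idx=0
  agg=5, k=2, idx=1
  agg=7, k=2, idx=2
  agg=10, k=2, idx=3
  agg=10, k=3, idx=0
  agg=11, k=3, idx=1
  agg=13, k=3, idx=2
  agg=16, k=3, idx=3
  agg=20, k=3, idx=4

Final answer: 20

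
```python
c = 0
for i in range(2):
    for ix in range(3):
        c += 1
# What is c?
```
Trace:
  c=0
  c=1, i=0, ix=0
  c=2, i=0, ix=1
  c=3, i=0, ix=2
  c=4, i=1, ix=0
  c=5, i=1, ix=1
  c=6, i=1, ix=2

Final answer: 6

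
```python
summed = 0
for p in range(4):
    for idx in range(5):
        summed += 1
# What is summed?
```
Trace:
  summed=0
  summed=1, p=0, idx=0
  summed=2, p=0, idx=1
  summed=3, p=0, idx=2
  summed=4, p=0, idx=3
  summed=5, p=0, idx=4
  summed=6, p=1, idx=0
  summed=7, p=1, idx=1
  summed=8, p=1, idx=2
  summed=9, p=1, idx=3
  summed=10, p=1, idx=4
  summed=11, p=2, idx=0
  summed=12, p=2, idx=1
  summed=13, p=2, idx=2
  summed=14, p=2, idx=3
  summed=15, p=2, idx=4
  summed=16, p=3, idx=0
  summed=17, p=3, idx=1
  summed=18, p=3, idx=2
  summed=19, p=3, idx=3
  summed=20, p=3, idx=4

Final answer: 20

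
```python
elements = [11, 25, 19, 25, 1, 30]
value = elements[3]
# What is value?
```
Trace:
  elements=[11, 25, 19, 25, 1, 30]
  elements=[11, 25, 19, 25, 1, 30], value=25

Final answer: 25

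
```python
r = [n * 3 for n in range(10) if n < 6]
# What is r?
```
Trace:
  n=0
  n=1
  n=2
  n=3
  n=4
  n=5
  n=6
  n=7
  n=8
  n=9
  r=[0, 3, 6, 9, 12, 15]

Final answer: [0, 3, 6, 9, 12, 15]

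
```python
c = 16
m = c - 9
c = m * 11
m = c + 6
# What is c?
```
Trace:
  c=16
  c=16, m=7
  c=77, m=7
  c=77, m=83

Final answer: 77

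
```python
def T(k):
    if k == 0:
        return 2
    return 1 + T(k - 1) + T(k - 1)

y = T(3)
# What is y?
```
Call trace (a repeated sub-call is expanded the first time; later identical calls just restate its return value):
T(k=3)
  T(k=2)
    T(k=1)
      T(k=0)
      -> return 2
      T(k=0)
      -> return 2
    -> return 5
    T(k=1) -> return 5  (same call as traced above)
  -> return 11
  T(k=2) -> return 11  (same call as traced above)
-> return 23

Final answer: 23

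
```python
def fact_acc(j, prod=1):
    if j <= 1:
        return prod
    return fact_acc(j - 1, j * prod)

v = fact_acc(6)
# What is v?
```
Call trace:
fact_acc(j=6, prod=1)
  fact_acc(j=5, prod=6)
    fact_acc(j=4, prod=30)
      fact_acc(j=3, prod=120)
        fact_acc(j=2, prod=360)
          fact_acc(j=1, prod=720)
          -> return 720
        -> return 720
      -> return 720
    -> return 720
  -> return 720
-> return 720

Final answer: 720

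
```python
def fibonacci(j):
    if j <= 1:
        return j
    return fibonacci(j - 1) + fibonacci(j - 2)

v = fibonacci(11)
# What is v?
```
Call trace (a repeated sub-call is expanded the first time; later identical calls just restate its return value):
fibonacci(j=11)
  fibonacci(j=10)
    fibonacci(j=9)
      fibonacci(j=8)
        fibonacci(j=7)
          fibonacci(j=6)
            fibonacci(j=5)
              fibonacci(j=4)
                fibonacci(j=3)
                  fibonacci(j=2)
                    fibonacci(j=1)
                    -> return 1
                    fibonacci(j=0)
                    -> return 0
                  -> return 1
                  fibonacci(j=1)
                  -> return 1
                -> return 2
                fibonacci(j=2) -> return 1  (same call as traced above)
              -> return 3
              fibonacci(j=3) -> return 2  (same call as traced above)
            -> return 5
            fibonacci(j=4) -> return 3  (same call as traced above)
          -> return 8
          fibonacci(j=5) -> return 5  (same call as traced above)
        -> return 13
        fibonacci(j=6) -> return 8  (same call as traced above)
      -> return 21
      fibonacci(j=7) -> return 13  (same call as traced above)
    -> return 34
    fibonacci(j=8) -> return 21  (same call as traced above)
  -> return 55
  fibonacci(j=9) -> return 34  (same call as traced above)
-> return 89

Final answer: 89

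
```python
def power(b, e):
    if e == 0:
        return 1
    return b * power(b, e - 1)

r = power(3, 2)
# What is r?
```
Call trace:
power(b=3, e=2)
  power(b=3, e=1)
    power(b=3, e=0)
    -> return 1
  -> return 3
-> return 9

Final answer: 9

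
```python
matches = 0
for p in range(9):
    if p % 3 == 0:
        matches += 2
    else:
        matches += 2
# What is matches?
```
Trace:
  matches=0
  matches=2, p=0
  matches=4, p=1
  matches=6, p=2
  matches=8, p=3
  matches=10, p=4
  matches=12, p=5
  matches=14, p=6
  matches=16, p=7
  matches=18, p=8

Final answer: 18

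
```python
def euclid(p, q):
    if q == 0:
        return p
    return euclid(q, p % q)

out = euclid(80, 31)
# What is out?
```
Call trace:
euclid(p=80, q=31)
  euclid(p=31, q=18)
    euclid(p=18, q=13)
      euclid(p=13, q=5)
        euclid(p=5, q=3)
          euclid(p=3, q=2)
            euclid(p=2, q=1)
              euclid(p=1, q=0)
              -> return 1
            -> return 1
          -> return 1
        -> return 1
      -> return 1
    -> return 1
  -> return 1
-> return 1

Final answer: 1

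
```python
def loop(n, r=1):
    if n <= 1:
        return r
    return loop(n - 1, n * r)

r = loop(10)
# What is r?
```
Call trace:
loop(n=10, r=1)
  loop(n=9, r=10)
    loop(n=8, r=90)
      loop(n=7, r=720)
        loop(n=6, r=5040)
          loop(n=5, r=30240)
            loop(n=4, r=151200)
              loop(n=3, r=604800)
                loop(n=2, r=1814400)
                  loop(n=1, r=3628800)
                  -> return 3628800
                -> return 3628800
              -> return 3628800
            -> return 3628800
          -> return 3628800
        -> return 3628800
      -> return 3628800
    -> return 3628800
  -> return 3628800
-> return 3628800

Final answer: 3628800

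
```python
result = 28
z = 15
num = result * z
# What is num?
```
Trace:
  result=28
  result=28, z=15
  result=28, z=15, num=420

Final answer: 420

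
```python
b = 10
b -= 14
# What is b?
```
Trace:
  b=10
  b=-4

Final answer: -4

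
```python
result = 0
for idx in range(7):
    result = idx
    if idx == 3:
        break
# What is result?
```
Trace:
  result=0
  result=0, idx=0
  result=1, idx=1
  result=2, idx=2
  result=3, idx=3

Final answer: 3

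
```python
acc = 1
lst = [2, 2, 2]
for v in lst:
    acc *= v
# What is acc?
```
Trace:
  acc=1
  acc=2, v=2
  acc=4, v=2
  acc=8, v=2

Final answer: 8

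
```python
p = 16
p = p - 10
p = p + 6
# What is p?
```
Trace:
  p=16
  p=6
  p=12

Final answer: 12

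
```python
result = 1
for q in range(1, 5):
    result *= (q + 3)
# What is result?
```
Trace:
  result=1
  result=4, q=1
  result=20, q=2
  result=120, q=3
  result=840, q=4

Final answer: 840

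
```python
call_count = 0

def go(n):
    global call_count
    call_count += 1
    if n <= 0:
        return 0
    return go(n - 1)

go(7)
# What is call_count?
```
Call trace:
go(n=7)
  go(n=6)
    go(n=5)
      go(n=4)
        go(n=3)
          go(n=2)
            go(n=1)
              go(n=0)
              -> return 0
            -> return 0
          -> return 0
        -> return 0
      -> return 0
    -> return 0
  -> return 0
-> return 0

call_count is incremented once per call. go is entered once for each n = 7, 6, 5, 4, 3, 2, 1, 0 (the n <= 0 call returns without recursing), i.e. 7 + 1 calls.
call_count = 8

Final answer: 8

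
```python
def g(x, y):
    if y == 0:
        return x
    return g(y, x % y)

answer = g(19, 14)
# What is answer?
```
Call trace:
g(x=19, y=14)
  g(x=14, y=5)
    g(x=5, y=4)
      g(x=4, y=1)
        g(x=1, y=0)
        -> return 1
      -> return 1
    -> return 1
  -> return 1
-> return 1

Final answer: 1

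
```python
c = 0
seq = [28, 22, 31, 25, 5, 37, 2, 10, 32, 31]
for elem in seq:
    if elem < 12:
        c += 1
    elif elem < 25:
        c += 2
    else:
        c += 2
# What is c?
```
Trace:
  c=0
  c=2, elem=28
  c=4, elem=22
  c=6, elem=31
  c=8, elem=25
  c=9, elem=5
  c=11, elem=37
  c=12, elem=2
  c=13, elem=10
  c=15, elem=32
  c=17, elem=31

Final answer: 17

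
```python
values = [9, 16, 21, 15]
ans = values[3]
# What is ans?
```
Trace:
  values=[9, 16, 21, 15]
  values=[9, 16, 21, 15], ans=15

Final answer: 15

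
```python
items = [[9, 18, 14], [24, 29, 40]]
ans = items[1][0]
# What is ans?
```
Trace:
  items=[[9, 18, 14], [24, 29, 40]]
  items=[[9, 18, 14], [24, 29, 40]], ans=24

Final answer: 24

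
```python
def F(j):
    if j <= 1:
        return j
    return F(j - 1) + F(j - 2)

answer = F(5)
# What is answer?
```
Call trace (a repeated sub-call is expanded the first time; later identical calls just restate its return value):
F(j=5)
  F(j=4)
    F(j=3)
      F(j=2)
        F(j=1)
        -> return 1
        F(j=0)
        -> return 0
      -> return 1
      F(j=1)
      -> return 1
    -> return 2
    F(j=2) -> return 1  (same call as traced above)
  -> return 3
  F(j=3) -> return 2  (same call as traced above)
-> return 5

Final answer: 5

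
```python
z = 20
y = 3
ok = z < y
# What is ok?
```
Trace:
  z=20
  z=20, y=3
  z=20, y=3, ok=False

Final answer: False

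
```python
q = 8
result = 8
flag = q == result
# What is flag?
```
Trace:
  q=8
  q=8, result=8
  q=8, result=8, flag=True

Final answer: True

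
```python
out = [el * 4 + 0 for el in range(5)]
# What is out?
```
Trace:
  el=0
  el=1
  el=2
  el=3
  el=4
  out=[0, 4, 8, 12, 16]

Final answer: [0, 4, 8, 12, 16]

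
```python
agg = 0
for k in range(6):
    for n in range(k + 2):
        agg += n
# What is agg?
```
Trace:
  agg=0
  agg=0, k=0, n=0
  agg=1, k=0, n=1
  agg=1, k=1, n=0
  agg=2, k=1, n=1
  agg=4, k=1, n=2
  agg=4, k=2, n=0
  agg=5, k=2, n=1
  agg=7, k=2, n=2
  agg=10, k=2, n=3
  agg=10, k=3, n=0
  agg=11, k=3, n=1
  agg=13, k=3, n=2
  agg=16, k=3, n=3
  agg=20, k=3, n=4
  agg=20, k=4, n=0
  agg=21, k=4, n=1
  agg=23, k=4, n=2
  agg=26, k=4, n=3
  agg=30, k=4, n=4
  agg=35, k=4, n=5
  agg=35, k=5, n=0
  agg=36, k=5, n=1
  agg=38, k=5, n=2
  agg=41, k=5, n=3
  agg=45, k=5, n=4
  agg=50, k=5, n=5
  agg=56, k=5, n=6

Final answer: 56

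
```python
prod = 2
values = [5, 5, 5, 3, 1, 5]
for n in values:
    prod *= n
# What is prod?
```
Trace:
  prod=2
  prod=10, n=5
  prod=50, n=5
  prod=250, n=5
  prod=750, n=3
  prod=750, n=1
  prod=3750, n=5

Final answer: 3750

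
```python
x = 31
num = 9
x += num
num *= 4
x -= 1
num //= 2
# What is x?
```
Trace:
  x=31
  x=31, num=9
  x=40, num=9
  x=40, num=36
  x=39, num=36
  x=39, num=18

Final answer: 39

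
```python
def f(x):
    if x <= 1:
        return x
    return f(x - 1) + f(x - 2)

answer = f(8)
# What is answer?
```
Call trace (a repeated sub-call is expanded the first time; later identical calls just restate its return value):
f(x=8)
  f(x=7)
    f(x=6)
      f(x=5)
        f(x=4)
          f(x=3)
            f(x=2)
              f(x=1)
              -> return 1
              f(x=0)
              -> return 0
            -> return 1
            f(x=1)
            -> return 1
          -> return 2
          f(x=2) -> return 1  (same call as traced above)
        -> return 3
        f(x=3) -> return 2  (same call as traced above)
      -> return 5
      f(x=4) -> return 3  (same call as traced above)
    -> return 8
    f(x=5) -> return 5  (same call as traced above)
  -> return 13
  f(x=6) -> return 8  (same call as traced above)
-> return 21

Final answer: 21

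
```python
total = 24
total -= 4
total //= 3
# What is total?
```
Trace:
  total=24
  total=20
  total=6

Final answer: 6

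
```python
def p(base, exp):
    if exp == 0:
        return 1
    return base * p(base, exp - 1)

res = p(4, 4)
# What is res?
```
Call trace:
p(base=4, exp=4)
  p(base=4, exp=3)
    p(base=4, exp=2)
      p(base=4, exp=1)
        p(base=4, exp=0)
        -> return 1
      -> return 4
    -> return 16
  -> return 64
-> return 256

Final answer: 256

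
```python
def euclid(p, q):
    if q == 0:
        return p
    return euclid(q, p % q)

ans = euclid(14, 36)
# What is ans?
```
Call trace:
euclid(p=14, q=36)
  euclid(p=36, q=14)
    euclid(p=14, q=8)
      euclid(p=8, q=6)
        euclid(p=6, q=2)
          euclid(p=2, q=0)
          -> return 2
        -> return 2
      -> return 2
    -> return 2
  -> return 2
-> return 2

Final answer: 2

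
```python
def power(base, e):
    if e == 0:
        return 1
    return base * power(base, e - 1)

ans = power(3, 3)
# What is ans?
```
Call trace:
power(base=3, e=3)
  power(base=3, e=2)
    power(base=3, e=1)
      power(base=3, e=0)
      -> return 1
    -> return 3
  -> return 9
-> return 27

Final answer: 27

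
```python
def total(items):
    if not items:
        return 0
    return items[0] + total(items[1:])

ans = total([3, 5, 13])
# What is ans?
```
Call trace:
total(items=[3, 5, 13])
  total(items=[5, 13])
    total(items=[13])
      total(items=[])
      -> return 0
    -> return 13
  -> return 18
-> return 21

Final answer: 21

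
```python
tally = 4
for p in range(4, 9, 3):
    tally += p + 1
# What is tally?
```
Trace:
  tally=4
  tally=9, p=4
  tally=17, p=7

Final answer: 17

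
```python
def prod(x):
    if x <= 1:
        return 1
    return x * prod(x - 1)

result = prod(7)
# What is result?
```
Call trace:
prod(x=7)
  prod(x=6)
    prod(x=5)
      prod(x=4)
        prod(x=3)
          prod(x=2)
            prod(x=1)
            -> return 1
          -> return 2
        -> return 6
      -> return 24
    -> return 120
  -> return 720
-> return 5040

Final answer: 5040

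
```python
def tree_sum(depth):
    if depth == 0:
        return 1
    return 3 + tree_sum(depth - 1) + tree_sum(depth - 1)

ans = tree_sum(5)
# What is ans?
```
Call trace (a repeated sub-call is expanded the first time; later identical calls just restate its return value):
tree_sum(depth=5)
  tree_sum(depth=4)
    tree_sum(depth=3)
      tree_sum(depth=2)
        tree_sum(depth=1)
          tree_sum(depth=0)
          -> return 1
          tree_sum(depth=0)
          -> return 1
        -> return 5
        tree_sum(depth=1) -> return 5  (same call as traced above)
      -> return 13
      tree_sum(depth=2) -> return 13  (same call as traced above)
    -> return 29
    tree_sum(depth=3) -> return 29  (same call as traced above)
  -> return 61
  tree_sum(depth=4) -> return 61  (same call as traced above)
-> return 125

Final answer: 125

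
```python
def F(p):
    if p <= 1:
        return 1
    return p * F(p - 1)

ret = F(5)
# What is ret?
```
Call trace:
F(p=5)
  F(p=4)
    F(p=3)
      F(p=2)
        F(p=1)
        -> return 1
      -> return 2
    -> return 6
  -> return 24
-> return 120

Final answer: 120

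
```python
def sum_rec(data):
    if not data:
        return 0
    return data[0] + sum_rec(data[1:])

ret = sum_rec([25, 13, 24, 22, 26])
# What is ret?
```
Call trace:
sum_rec(data=[25, 13, 24, 22, 26])
  sum_rec(data=[13, 24, 22, 26])
    sum_rec(data=[24, 22, 26])
      sum_rec(data=[22, 26])
        sum_rec(data=[26])
          sum_rec(data=[])
          -> return 0
        -> return 26
      -> return 48
    -> return 72
  -> return 85
-> return 110

Final answer: 110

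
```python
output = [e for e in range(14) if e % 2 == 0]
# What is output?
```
Trace:
  e=0
  e=1
  e=2
  e=3
  e=4
  e=5
  e=6
  e=7
  e=8
  e=9
  e=10
  e=11
  e=12
  e=13
  output=[0, 2, 4, 6, 8, 10, 12]

Final answer: [0, 2, 4, 6, 8, 10, 12]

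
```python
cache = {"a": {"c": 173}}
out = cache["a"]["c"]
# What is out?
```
Trace:
  cache={'a': {'c': 173}}
  cache={'a': {'c': 173}}, out=173

Final answer: 173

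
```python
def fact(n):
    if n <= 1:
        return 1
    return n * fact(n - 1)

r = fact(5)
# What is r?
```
Call trace:
fact(n=5)
  fact(n=4)
    fact(n=3)
      fact(n=2)
        fact(n=1)
        -> return 1
      -> return 2
    -> return 6
  -> return 24
-> return 120

Final answer: 120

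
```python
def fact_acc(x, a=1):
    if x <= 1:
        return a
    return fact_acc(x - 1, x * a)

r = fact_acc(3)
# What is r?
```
Call trace:
fact_acc(x=3, a=1)
  fact_acc(x=2, a=3)
    fact_acc(x=1, a=6)
    -> return 6
  -> return 6
-> return 6

Final answer: 6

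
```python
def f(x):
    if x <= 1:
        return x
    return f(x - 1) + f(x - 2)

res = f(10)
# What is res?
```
Call trace (a repeated sub-call is expanded the first time; later identical calls just restate its return value):
f(x=10)
  f(x=9)
    f(x=8)
      f(x=7)
        f(x=6)
          f(x=5)
            f(x=4)
              f(x=3)
                f(x=2)
                  f(x=1)
                  -> return 1
                  f(x=0)
                  -> return 0
                -> return 1
                f(x=1)
                -> return 1
              -> return 2
              f(x=2) -> return 1  (same call as traced above)
            -> return 3
            f(x=3) -> return 2  (same call as traced above)
          -> return 5
          f(x=4) -> return 3  (same call as traced above)
        -> return 8
        f(x=5) -> return 5  (same call as traced above)
      -> return 13
      f(x=6) -> return 8  (same call as traced above)
    -> return 21
    f(x=7) -> return 13  (same call as traced above)
  -> return 34
  f(x=8) -> return 21  (same call as traced above)
-> return 55

Final answer: 55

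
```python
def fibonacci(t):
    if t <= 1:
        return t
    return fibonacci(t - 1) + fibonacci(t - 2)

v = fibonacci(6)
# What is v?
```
Call trace (a repeated sub-call is expanded the first time; later identical calls just restate its return value):
fibonacci(t=6)
  fibonacci(t=5)
    fibonacci(t=4)
      fibonacci(t=3)
        fibonacci(t=2)
          fibonacci(t=1)
          -> return 1
          fibonacci(t=0)
          -> return 0
        -> return 1
        fibonacci(t=1)
        -> return 1
      -> return 2
      fibonacci(t=2) -> return 1  (same call as traced above)
    -> return 3
    fibonacci(t=3) -> return 2  (same call as traced above)
  -> return 5
  fibonacci(t=4) -> return 3  (same call as traced above)
-> return 8

Final answer: 8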